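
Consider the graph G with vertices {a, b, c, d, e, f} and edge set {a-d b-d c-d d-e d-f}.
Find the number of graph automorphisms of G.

120

Vertex d has degree 5 and every other vertex has degree 1, so G is the star K_{1,5} with centre d. The 5 leaves are pairwise interchangeable while the centre is fixed, giving Aut(G) = S_5.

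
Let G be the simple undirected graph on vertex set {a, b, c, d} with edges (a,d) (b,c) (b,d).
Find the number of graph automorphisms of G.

2

The degree sequence is [1, 2, 1, 2]; the two degree-1 vertices a and c are the ends of a path, so G = P_4. A path has exactly one nontrivial symmetry — reversal — giving Aut(G) of order 2.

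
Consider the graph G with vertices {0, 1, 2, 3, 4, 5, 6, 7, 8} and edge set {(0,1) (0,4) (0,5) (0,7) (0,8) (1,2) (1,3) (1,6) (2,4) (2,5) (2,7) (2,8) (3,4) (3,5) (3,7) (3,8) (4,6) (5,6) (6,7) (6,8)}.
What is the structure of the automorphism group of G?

S_4 × S_5

The vertices split by degree into {0, 2, 3, 6} (degree 5) and {1, 4, 5, 7, 8} (degree 4); every edge runs between the two parts, so G is the complete bipartite graph K_{4,5}. Automorphisms preserve the bipartition setwise (since the parts differ in size) and act as S_4 × S_5 within it; |Aut| = 2880.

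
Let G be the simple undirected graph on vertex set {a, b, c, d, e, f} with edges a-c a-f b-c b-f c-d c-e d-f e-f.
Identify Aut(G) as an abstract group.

S_4 × S_2

The vertices split by degree into {c, f} (degree 4) and {a, b, d, e} (degree 2); every edge runs between the two parts, so G is the complete bipartite graph K_{2,4}. Automorphisms preserve the bipartition setwise (since the parts differ in size) and act as S_4 × S_2 within it; |Aut| = 48.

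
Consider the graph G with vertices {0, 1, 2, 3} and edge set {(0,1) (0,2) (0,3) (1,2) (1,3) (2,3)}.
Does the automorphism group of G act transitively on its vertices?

Every vertex has degree 3, so G is the complete graph K_4. Any permutation of the 4 vertices preserves K_4, so Aut(K_4) = S_4 of order 4! = 24. Under this action every vertex can be carried to every other, so G is vertex-transitive.

Yes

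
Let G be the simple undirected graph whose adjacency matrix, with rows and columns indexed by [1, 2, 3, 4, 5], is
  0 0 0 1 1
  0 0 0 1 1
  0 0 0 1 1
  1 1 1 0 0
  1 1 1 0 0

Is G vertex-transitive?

No

Automorphisms preserve degree, but G has vertices of degree 2 and vertices of degree 3; no automorphism maps one to the other, so G is not vertex-transitive.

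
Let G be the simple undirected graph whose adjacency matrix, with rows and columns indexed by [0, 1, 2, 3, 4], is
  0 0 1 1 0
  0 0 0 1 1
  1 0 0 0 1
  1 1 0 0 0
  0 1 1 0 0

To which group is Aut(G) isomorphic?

G is 2-regular and connected on 5 vertices, i.e. the cycle C_5. The automorphisms of the 5-cycle are exactly the symmetries of a regular 5-gon: the dihedral group D_5, |D_5| = 10.

D_5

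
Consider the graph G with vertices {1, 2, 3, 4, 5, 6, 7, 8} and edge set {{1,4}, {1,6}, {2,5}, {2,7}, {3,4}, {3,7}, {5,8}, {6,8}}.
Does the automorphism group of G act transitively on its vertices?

Yes

Every vertex has degree 2 and the graph is connected, so G is the 8-cycle C_8. The automorphisms of the 8-cycle are exactly the symmetries of a regular 8-gon: the dihedral group D_8, |D_8| = 16. Under this action every vertex can be carried to every other, so G is vertex-transitive.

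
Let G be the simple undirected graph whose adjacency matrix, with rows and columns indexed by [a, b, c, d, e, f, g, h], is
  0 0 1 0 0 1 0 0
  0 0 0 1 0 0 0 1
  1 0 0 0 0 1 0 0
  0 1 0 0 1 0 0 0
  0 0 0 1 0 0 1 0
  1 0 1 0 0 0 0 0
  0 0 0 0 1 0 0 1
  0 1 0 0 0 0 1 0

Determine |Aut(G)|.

G has two connected components, {b, d, e, g, h} and {a, c, f}; each is 2-regular, so G = C_5 ⊔ C_3. The components are non-isomorphic (different sizes), so Aut(G) = Aut(C_3) × Aut(C_5) = D_3 × D_5 of order 6·10 = 60.

60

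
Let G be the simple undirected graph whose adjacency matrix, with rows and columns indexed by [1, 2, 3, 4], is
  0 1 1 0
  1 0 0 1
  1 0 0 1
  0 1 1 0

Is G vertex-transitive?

Yes

G is 2-regular and bipartite on 2^2 = 4 vertices with girth 4; it is the hypercube graph Q_2. The symmetry group of the 2-cube is the hyperoctahedral group B_2 = Z_2 ≀ S_2, of order 2^2·2! = 8. This group acts transitively on the 4 vertices.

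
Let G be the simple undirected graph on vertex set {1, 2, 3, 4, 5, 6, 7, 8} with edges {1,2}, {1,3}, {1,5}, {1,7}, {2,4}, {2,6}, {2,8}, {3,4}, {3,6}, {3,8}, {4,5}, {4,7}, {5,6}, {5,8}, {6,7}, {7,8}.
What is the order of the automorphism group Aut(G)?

G is 4-regular and bipartite with parts {2, 3, 5, 7} and {1, 4, 6, 8} (each part is independent and every cross-pair is an edge), so G = K_{4,4}. Each part can be permuted independently (S_4 × S_4) and the two equal-size parts can also be swapped, giving (S_4 × S_4) ⋊ Z_2 of order 2·(4!)² = 1152.

1152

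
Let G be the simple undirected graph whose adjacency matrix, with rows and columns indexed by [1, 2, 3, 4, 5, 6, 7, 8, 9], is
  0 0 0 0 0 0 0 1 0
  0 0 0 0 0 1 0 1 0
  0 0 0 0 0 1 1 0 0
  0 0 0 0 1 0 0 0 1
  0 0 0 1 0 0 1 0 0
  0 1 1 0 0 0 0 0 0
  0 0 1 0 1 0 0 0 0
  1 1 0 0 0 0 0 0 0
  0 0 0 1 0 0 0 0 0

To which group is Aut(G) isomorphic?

The degree sequence is [1, 2, 2, 2, 2, 2, 2, 2, 1]; the two degree-1 vertices 1 and 9 are the ends of a path, so G = P_9. The only nontrivial automorphism of a path is the end-to-end reflection, so Aut(G) ≅ Z_2.

C_2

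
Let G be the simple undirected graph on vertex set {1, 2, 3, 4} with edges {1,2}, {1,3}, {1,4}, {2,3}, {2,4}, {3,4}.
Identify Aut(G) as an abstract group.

All 4 vertices are pairwise adjacent: G = K_4. Every bijection on the vertex set is an automorphism of K_4; hence Aut(K_4) ≅ S_4, order 24.

S_4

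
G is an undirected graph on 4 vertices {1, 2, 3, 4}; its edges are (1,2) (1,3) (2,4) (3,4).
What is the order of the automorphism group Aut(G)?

G is 2-regular and bipartite on 2^2 = 4 vertices with girth 4; it is the hypercube graph Q_2. The symmetry group of the 2-cube is the hyperoctahedral group B_2 = Z_2 ≀ S_2, of order 2^2·2! = 8.

8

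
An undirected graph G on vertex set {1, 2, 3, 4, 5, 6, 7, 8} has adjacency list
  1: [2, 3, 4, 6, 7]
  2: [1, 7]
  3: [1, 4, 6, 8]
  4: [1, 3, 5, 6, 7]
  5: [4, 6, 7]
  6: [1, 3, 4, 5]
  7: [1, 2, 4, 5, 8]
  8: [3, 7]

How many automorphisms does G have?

1

Degrees alone do not determine every vertex (e.g. 1 and 4 both have degree 5), but their neighbour-degree multisets differ: N(1) has degrees [2, 4, 4, 5, 5] while N(4) has degrees [3, 4, 4, 5, 5]. Repeating this refinement separates all vertices, so the only automorphism is the identity.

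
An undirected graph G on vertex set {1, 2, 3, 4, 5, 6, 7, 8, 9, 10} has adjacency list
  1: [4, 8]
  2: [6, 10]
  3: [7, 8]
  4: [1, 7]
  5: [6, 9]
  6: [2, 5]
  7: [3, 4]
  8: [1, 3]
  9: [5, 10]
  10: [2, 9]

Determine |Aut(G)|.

G has two connected components, {2, 5, 6, 9, 10} and {1, 3, 4, 7, 8}; each is 2-regular, so G = C_5 ⊔ C_5. Aut of a disjoint union of two copies of C_5 is the wreath product D_5 ≀ Z_2, of order 2·10² = 200.

200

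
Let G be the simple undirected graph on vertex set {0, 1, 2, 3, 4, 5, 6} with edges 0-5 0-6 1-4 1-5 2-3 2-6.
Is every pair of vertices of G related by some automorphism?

Automorphisms preserve degree, but G has vertices of degree 1 and vertices of degree 2; no automorphism maps one to the other, so G is not vertex-transitive.

No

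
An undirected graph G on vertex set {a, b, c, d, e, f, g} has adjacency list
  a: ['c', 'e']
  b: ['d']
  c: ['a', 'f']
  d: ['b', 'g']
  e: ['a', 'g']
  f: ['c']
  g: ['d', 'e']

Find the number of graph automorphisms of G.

2

The degree sequence is [2, 1, 2, 2, 2, 1, 2]; the two degree-1 vertices b and f are the ends of a path, so G = P_7. The only nontrivial automorphism of a path is the end-to-end reflection, so Aut(G) ≅ Z_2.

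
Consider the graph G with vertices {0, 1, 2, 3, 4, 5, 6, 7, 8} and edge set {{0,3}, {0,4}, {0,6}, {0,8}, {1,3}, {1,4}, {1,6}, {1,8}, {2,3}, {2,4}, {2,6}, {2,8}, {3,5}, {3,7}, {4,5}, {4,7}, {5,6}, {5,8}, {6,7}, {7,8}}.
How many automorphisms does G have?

The vertices split by degree into {3, 4, 6, 8} (degree 5) and {0, 1, 2, 5, 7} (degree 4); every edge runs between the two parts, so G is the complete bipartite graph K_{4,5}. The parts have unequal sizes, so no automorphism swaps them; each part is permuted independently, giving S_4 × S_5 of order 4!·5! = 2880.

2880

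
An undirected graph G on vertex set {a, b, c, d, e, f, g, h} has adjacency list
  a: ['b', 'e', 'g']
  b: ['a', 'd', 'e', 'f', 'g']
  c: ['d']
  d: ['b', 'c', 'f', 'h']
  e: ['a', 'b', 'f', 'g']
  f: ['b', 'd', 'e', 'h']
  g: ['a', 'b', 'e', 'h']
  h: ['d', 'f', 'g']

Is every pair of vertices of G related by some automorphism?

No

Vertex b is the only vertex of degree 5, so every automorphism fixes it; G is not vertex-transitive.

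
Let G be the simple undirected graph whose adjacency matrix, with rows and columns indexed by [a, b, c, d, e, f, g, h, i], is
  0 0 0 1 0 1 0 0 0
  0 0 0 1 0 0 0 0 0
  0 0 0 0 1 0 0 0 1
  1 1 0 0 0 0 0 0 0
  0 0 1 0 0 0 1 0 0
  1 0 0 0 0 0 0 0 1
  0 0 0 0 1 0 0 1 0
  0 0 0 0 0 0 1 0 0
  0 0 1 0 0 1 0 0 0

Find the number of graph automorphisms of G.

2

The degree sequence is [2, 1, 2, 2, 2, 2, 2, 1, 2]; the two degree-1 vertices b and h are the ends of a path, so G = P_9. A path has exactly one nontrivial symmetry — reversal — giving Aut(G) of order 2.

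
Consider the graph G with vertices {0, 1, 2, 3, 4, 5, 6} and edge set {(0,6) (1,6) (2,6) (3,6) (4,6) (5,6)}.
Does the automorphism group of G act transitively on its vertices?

No

Vertex 6 is the only vertex of degree 6, so every automorphism fixes it; G is not vertex-transitive.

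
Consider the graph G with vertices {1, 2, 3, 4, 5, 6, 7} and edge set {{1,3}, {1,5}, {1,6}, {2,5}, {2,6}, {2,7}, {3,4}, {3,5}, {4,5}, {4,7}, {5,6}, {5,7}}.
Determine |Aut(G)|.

12

Vertex 5 is the unique vertex of degree 6; the remaining 6 vertices each have degree 3 and induce a cycle, so G is the wheel on 7 vertices with hub 5. With the hub fixed, the remaining symmetry is that of the rim cycle C_6, giving the dihedral group D_6.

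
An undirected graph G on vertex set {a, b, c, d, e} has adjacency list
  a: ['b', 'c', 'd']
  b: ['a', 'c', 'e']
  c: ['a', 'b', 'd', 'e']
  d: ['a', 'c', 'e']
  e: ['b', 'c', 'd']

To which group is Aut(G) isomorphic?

Vertex c is the unique vertex of degree 4; the remaining 4 vertices each have degree 3 and induce a cycle, so G is the wheel on 5 vertices with hub c. With the hub fixed, the remaining symmetry is that of the rim cycle C_4, giving the dihedral group D_4.

the dihedral group of order 8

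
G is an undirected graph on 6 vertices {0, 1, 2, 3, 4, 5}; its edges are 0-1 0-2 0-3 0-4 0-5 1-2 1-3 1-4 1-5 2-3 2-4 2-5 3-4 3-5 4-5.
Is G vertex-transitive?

Every vertex has degree 5, so G is the complete graph K_6. Every bijection on the vertex set is an automorphism of K_6; hence Aut(K_6) ≅ S_6, order 720. Under this action every vertex can be carried to every other, so G is vertex-transitive.

Yes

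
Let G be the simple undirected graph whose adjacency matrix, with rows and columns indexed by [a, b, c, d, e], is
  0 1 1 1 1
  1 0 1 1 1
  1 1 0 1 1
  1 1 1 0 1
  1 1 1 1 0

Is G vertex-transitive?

Yes

All 5 vertices are pairwise adjacent: G = K_5. Any permutation of the 5 vertices preserves K_5, so Aut(K_5) = S_5 of order 5! = 120. Under this action every vertex can be carried to every other, so G is vertex-transitive.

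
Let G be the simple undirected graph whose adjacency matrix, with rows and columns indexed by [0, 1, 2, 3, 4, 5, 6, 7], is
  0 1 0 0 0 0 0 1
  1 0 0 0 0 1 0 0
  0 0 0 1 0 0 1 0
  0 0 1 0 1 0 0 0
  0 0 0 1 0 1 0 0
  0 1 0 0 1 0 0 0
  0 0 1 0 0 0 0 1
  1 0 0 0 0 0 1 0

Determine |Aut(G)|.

16

G is 2-regular and connected on 8 vertices, i.e. the cycle C_8. The automorphisms of the 8-cycle are exactly the symmetries of a regular 8-gon: the dihedral group D_8, |D_8| = 16.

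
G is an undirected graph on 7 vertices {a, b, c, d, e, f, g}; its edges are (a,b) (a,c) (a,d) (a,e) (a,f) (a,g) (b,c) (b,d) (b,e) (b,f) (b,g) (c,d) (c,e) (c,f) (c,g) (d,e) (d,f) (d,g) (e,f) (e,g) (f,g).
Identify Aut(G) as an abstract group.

S_7

All 7 vertices are pairwise adjacent: G = K_7. Any permutation of the 7 vertices preserves K_7, so Aut(K_7) = S_7 of order 7! = 5040.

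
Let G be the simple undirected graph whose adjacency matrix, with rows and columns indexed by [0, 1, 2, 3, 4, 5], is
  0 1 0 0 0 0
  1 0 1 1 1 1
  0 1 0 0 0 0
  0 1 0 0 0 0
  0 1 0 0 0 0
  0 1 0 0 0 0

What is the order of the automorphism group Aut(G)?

Vertex 1 has degree 5 and every other vertex has degree 1, so G is the star K_{1,5} with centre 1. Any automorphism fixes the centre and permutes the 5 leaves freely, so Aut(G) ≅ S_5 of order 5! = 120.

120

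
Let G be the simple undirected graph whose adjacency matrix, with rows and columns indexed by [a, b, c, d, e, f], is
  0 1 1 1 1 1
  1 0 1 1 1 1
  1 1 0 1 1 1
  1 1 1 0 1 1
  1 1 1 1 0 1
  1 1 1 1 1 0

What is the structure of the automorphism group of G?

All 6 vertices are pairwise adjacent: G = K_6. Every bijection on the vertex set is an automorphism of K_6; hence Aut(K_6) ≅ S_6, order 720.

S_6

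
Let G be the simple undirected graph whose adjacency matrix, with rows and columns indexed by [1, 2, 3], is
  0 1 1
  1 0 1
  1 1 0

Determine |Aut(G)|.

6

Every vertex has degree 2, so G is the complete graph K_3. Every bijection on the vertex set is an automorphism of K_3; hence Aut(K_3) ≅ S_3, order 6.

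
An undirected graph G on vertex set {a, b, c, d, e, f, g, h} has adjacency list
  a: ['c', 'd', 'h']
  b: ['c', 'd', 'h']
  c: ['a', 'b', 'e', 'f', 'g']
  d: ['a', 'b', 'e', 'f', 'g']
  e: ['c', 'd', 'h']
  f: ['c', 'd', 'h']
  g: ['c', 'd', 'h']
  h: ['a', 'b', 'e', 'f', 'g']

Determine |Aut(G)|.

The vertices split by degree into {c, d, h} (degree 5) and {a, b, e, f, g} (degree 3); every edge runs between the two parts, so G is the complete bipartite graph K_{3,5}. The parts have unequal sizes, so no automorphism swaps them; each part is permuted independently, giving S_3 × S_5 of order 3!·5! = 720.

720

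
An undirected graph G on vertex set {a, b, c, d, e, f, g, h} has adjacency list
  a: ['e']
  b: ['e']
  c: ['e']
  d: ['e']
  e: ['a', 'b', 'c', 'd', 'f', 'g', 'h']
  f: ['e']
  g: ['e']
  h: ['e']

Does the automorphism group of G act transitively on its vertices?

Vertex e is the only vertex of degree 7, so every automorphism fixes it; G is not vertex-transitive.

No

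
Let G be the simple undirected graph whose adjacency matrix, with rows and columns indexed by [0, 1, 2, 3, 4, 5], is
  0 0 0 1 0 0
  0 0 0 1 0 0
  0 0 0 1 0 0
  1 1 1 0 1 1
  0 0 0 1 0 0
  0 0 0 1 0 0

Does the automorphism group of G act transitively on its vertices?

No

Vertex 3 is the only vertex of degree 5, so every automorphism fixes it; G is not vertex-transitive.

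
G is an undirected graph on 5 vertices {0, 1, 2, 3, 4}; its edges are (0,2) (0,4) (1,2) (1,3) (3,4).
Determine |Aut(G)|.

10

G is 2-regular and connected on 5 vertices, i.e. the cycle C_5. C_5 has 5 rotations and 5 reflections, so Aut(C_5) ≅ D_5 of order 10.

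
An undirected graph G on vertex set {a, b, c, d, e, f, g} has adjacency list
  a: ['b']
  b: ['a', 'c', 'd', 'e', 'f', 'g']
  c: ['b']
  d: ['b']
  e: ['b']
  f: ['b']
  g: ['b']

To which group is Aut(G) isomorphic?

S_6

Vertex b has degree 6 and every other vertex has degree 1, so G is the star K_{1,6} with centre b. The 6 leaves are pairwise interchangeable while the centre is fixed, giving Aut(G) = S_6.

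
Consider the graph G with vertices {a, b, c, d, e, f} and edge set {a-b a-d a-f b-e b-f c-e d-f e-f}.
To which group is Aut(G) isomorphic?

{e}

Degrees alone do not determine every vertex (e.g. a and b both have degree 3), but their neighbour-degree multisets differ: N(a) has degrees [2, 3, 4] while N(b) has degrees [3, 3, 4]. Repeating this refinement separates all vertices, so the only automorphism is the identity.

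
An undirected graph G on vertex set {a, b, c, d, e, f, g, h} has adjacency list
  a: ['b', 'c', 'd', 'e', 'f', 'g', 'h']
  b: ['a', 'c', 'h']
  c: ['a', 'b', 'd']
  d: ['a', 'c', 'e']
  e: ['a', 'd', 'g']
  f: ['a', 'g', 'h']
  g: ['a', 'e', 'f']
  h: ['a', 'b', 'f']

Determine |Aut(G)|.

Vertex a is the unique vertex of degree 7; the remaining 7 vertices each have degree 3 and induce a cycle, so G is the wheel on 8 vertices with hub a. With the hub fixed, the remaining symmetry is that of the rim cycle C_7, giving the dihedral group D_7.

14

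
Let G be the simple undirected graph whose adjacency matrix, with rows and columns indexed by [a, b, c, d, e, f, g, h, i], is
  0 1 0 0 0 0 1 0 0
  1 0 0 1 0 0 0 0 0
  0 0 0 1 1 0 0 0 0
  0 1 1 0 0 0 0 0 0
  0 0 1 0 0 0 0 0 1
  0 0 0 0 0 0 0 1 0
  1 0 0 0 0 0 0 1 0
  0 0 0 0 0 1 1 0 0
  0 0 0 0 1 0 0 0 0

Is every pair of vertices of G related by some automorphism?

Automorphisms preserve degree, but G has vertices of degree 1 and vertices of degree 2; no automorphism maps one to the other, so G is not vertex-transitive.

No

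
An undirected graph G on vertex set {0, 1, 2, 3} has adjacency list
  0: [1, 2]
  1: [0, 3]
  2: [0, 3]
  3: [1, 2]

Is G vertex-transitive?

Yes

G is 2-regular and bipartite on 2^2 = 4 vertices with girth 4; it is the hypercube graph Q_2. The symmetry group of the 2-cube is the hyperoctahedral group B_2 = Z_2 ≀ S_2, of order 2^2·2! = 8. Under this action every vertex can be carried to every other, so G is vertex-transitive.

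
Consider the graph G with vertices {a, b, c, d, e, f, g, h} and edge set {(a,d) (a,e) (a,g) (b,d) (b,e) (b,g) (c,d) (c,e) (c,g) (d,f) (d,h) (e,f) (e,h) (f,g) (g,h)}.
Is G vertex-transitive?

No

Automorphisms preserve degree, but G has vertices of degree 3 and vertices of degree 5; no automorphism maps one to the other, so G is not vertex-transitive.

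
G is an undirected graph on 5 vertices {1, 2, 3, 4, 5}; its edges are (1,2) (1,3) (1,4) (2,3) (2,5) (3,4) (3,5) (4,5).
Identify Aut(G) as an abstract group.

the dihedral group of order 8

Vertex 3 is the unique vertex of degree 4; the remaining 4 vertices each have degree 3 and induce a cycle, so G is the wheel on 5 vertices with hub 3. Every automorphism fixes the hub and acts on the rim 4-cycle, so Aut(G) ≅ Aut(C_4) = D_4 of order 8.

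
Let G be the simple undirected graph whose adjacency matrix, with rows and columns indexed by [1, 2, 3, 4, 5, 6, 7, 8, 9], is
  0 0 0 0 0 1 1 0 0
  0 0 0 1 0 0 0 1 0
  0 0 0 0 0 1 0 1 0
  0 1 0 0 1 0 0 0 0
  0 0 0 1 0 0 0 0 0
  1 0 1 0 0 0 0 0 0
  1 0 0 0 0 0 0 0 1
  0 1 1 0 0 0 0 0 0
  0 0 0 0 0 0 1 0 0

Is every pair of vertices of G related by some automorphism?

No

Automorphisms preserve degree, but G has vertices of degree 1 and vertices of degree 2; no automorphism maps one to the other, so G is not vertex-transitive.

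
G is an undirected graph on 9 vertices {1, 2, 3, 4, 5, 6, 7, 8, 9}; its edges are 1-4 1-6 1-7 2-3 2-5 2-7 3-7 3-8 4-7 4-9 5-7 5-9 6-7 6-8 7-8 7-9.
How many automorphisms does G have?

Vertex 7 is the unique vertex of degree 8; the remaining 8 vertices each have degree 3 and induce a cycle, so G is the wheel on 9 vertices with hub 7. With the hub fixed, the remaining symmetry is that of the rim cycle C_8, giving the dihedral group D_8.

16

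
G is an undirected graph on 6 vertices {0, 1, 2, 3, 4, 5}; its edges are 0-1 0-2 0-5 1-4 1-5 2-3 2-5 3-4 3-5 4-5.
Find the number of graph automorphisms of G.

10

Vertex 5 is the unique vertex of degree 5; the remaining 5 vertices each have degree 3 and induce a cycle, so G is the wheel on 6 vertices with hub 5. With the hub fixed, the remaining symmetry is that of the rim cycle C_5, giving the dihedral group D_5.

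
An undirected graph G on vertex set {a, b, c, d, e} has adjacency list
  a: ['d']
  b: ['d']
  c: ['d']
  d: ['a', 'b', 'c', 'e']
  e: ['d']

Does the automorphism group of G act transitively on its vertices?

Vertex d is the only vertex of degree 4, so every automorphism fixes it; G is not vertex-transitive.

No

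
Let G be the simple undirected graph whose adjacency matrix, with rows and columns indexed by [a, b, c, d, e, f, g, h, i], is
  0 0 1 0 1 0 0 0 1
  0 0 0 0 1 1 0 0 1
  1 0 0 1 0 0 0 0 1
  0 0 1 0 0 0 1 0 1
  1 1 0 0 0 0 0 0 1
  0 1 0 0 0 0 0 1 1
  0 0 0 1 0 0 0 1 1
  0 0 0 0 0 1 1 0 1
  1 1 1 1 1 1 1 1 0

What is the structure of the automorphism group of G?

D_8

Vertex i is the unique vertex of degree 8; the remaining 8 vertices each have degree 3 and induce a cycle, so G is the wheel on 9 vertices with hub i. With the hub fixed, the remaining symmetry is that of the rim cycle C_8, giving the dihedral group D_8.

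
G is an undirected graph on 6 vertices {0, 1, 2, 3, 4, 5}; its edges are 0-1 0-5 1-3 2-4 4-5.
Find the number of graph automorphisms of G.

The degree sequence is [2, 2, 1, 1, 2, 2]; the two degree-1 vertices 2 and 3 are the ends of a path, so G = P_6. A path has exactly one nontrivial symmetry — reversal — giving Aut(G) of order 2.

2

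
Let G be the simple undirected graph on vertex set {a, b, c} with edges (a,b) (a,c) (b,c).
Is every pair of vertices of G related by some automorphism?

Yes

All 3 vertices are pairwise adjacent: G = K_3. Every bijection on the vertex set is an automorphism of K_3; hence Aut(K_3) ≅ S_3, order 6. This group acts transitively on the 3 vertices.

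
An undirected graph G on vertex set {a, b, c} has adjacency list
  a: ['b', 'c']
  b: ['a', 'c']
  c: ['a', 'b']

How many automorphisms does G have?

Every vertex has degree 2, so G is the complete graph K_3. Any permutation of the 3 vertices preserves K_3, so Aut(K_3) = S_3 of order 3! = 6.

6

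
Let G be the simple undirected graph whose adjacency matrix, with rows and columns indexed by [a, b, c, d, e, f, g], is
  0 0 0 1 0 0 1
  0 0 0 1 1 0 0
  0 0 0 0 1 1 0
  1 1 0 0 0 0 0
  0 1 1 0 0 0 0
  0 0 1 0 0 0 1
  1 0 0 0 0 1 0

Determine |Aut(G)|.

14

G is 2-regular and connected on 7 vertices, i.e. the cycle C_7. C_7 has 7 rotations and 7 reflections, so Aut(C_7) ≅ D_7 of order 14.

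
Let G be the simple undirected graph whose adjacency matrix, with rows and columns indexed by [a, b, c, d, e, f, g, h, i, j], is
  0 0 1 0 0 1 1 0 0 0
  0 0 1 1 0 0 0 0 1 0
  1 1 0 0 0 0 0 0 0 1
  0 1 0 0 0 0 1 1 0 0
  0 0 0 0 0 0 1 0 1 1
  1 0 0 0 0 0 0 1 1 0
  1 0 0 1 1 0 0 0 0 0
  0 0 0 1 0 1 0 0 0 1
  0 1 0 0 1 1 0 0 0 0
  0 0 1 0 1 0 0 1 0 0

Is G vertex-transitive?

G is 3-regular on 10 vertices with no triangles and no 4-cycles (girth 5): this is the Petersen graph. It is a classical fact that the Petersen graph has automorphism group S_5 (order 120), arising from its description as the Kneser graph K(5,2). This group acts transitively on the 10 vertices.

Yes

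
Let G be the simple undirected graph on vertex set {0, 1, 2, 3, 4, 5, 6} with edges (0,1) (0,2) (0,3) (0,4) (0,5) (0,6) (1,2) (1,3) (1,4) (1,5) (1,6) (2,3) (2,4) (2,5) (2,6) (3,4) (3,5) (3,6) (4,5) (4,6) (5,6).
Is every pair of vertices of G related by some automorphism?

Every vertex has degree 6, so G is the complete graph K_7. Any permutation of the 7 vertices preserves K_7, so Aut(K_7) = S_7 of order 7! = 5040. Under this action every vertex can be carried to every other, so G is vertex-transitive.

Yes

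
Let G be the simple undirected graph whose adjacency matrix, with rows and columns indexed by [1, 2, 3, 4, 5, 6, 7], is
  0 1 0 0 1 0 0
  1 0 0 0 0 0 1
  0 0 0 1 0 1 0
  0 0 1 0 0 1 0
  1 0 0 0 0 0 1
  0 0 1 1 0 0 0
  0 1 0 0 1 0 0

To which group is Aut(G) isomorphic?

D_4 × D_3

G has two connected components, {1, 2, 5, 7} and {3, 4, 6}; each is 2-regular, so G = C_4 ⊔ C_3. The components are non-isomorphic (different sizes), so Aut(G) = Aut(C_4) × Aut(C_3) = D_4 × D_3 of order 8·6 = 48.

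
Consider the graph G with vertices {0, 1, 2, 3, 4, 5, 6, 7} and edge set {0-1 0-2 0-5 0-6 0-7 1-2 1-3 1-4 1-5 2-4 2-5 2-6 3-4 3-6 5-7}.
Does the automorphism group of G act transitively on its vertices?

No

Vertex 5 is the only vertex of degree 4, so every automorphism fixes it; G is not vertex-transitive.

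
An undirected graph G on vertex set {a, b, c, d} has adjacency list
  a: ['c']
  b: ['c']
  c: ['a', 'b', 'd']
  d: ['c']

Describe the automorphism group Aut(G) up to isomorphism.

Vertex c has degree 3 and every other vertex has degree 1, so G is the star K_{1,3} with centre c. Any automorphism fixes the centre and permutes the 3 leaves freely, so Aut(G) ≅ S_3 of order 3! = 6.

the symmetric group on 3 letters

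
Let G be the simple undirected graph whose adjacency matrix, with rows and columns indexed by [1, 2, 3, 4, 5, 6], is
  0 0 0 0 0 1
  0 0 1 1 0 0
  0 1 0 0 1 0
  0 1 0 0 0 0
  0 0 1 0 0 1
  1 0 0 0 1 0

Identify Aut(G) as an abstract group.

the cyclic group of order 2

The degree sequence is [1, 2, 2, 1, 2, 2]; the two degree-1 vertices 1 and 4 are the ends of a path, so G = P_6. The only nontrivial automorphism of a path is the end-to-end reflection, so Aut(G) ≅ Z_2.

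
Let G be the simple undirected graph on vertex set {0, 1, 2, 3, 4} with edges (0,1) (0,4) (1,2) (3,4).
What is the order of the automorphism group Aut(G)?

2

The degree sequence is [2, 2, 1, 1, 2]; the two degree-1 vertices 2 and 3 are the ends of a path, so G = P_5. A path has exactly one nontrivial symmetry — reversal — giving Aut(G) of order 2.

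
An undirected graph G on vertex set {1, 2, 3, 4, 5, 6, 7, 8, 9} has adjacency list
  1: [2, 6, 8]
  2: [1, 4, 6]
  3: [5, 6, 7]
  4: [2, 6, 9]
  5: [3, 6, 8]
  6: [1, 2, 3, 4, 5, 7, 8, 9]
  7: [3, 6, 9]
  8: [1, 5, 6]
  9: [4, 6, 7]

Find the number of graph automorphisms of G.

16

Vertex 6 is the unique vertex of degree 8; the remaining 8 vertices each have degree 3 and induce a cycle, so G is the wheel on 9 vertices with hub 6. Every automorphism fixes the hub and acts on the rim 8-cycle, so Aut(G) ≅ Aut(C_8) = D_8 of order 16.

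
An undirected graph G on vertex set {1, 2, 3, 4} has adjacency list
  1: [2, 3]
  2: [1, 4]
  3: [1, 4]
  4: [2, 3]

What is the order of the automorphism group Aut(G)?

G is 2-regular and bipartite on 2^2 = 4 vertices with girth 4; it is the hypercube graph Q_2. The symmetry group of the 2-cube is the hyperoctahedral group B_2 = Z_2 ≀ S_2, of order 2^2·2! = 8.

8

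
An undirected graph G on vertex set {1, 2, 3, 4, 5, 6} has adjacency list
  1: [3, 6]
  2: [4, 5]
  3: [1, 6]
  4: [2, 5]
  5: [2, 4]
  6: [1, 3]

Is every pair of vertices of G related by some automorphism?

Yes

G has two connected components, {1, 3, 6} and {2, 4, 5}; each is 2-regular, so G = C_3 ⊔ C_3. Aut of a disjoint union of two copies of C_3 is the wreath product D_3 ≀ Z_2, of order 2·6² = 72. This group acts transitively on the 6 vertices.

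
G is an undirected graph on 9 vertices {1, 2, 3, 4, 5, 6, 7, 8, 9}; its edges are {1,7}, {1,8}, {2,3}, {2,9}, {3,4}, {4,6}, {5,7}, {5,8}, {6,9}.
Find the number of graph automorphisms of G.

80

G has two connected components, {2, 3, 4, 6, 9} and {1, 5, 7, 8}; each is 2-regular, so G = C_5 ⊔ C_4. No automorphism exchanges components of different sizes, hence Aut(G) is the direct product D_4 × D_5, order 80.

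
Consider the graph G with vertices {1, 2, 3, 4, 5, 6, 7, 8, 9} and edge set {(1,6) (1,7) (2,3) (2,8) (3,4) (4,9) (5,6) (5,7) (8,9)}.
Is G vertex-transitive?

G has two connected components, {2, 3, 4, 8, 9} and {1, 5, 6, 7}; each is 2-regular, so G = C_5 ⊔ C_4. The orbit of 1 under Aut(G) is {1, 5, 6, 7}, which does not contain 2, so G is not vertex-transitive.

No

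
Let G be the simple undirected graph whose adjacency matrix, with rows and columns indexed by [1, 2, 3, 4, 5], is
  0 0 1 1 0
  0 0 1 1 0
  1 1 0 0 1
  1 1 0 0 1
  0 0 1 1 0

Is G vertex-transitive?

No

Automorphisms preserve degree, but G has vertices of degree 2 and vertices of degree 3; no automorphism maps one to the other, so G is not vertex-transitive.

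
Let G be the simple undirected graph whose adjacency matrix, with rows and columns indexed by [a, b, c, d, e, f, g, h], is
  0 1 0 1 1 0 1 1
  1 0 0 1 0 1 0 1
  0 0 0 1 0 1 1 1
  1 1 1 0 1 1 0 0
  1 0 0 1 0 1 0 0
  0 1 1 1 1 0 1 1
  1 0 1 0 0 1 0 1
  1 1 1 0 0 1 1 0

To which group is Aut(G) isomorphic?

The degree sequence is [5, 4, 4, 5, 3, 6, 4, 5]. Checking the degree-preserving permutations of the vertex set shows that none except the identity preserves every edge, so Aut(G) is trivial.

{e}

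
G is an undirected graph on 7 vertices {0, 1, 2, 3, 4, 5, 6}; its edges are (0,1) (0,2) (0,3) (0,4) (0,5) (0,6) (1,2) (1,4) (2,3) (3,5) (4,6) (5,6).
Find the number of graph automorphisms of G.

12

Vertex 0 is the unique vertex of degree 6; the remaining 6 vertices each have degree 3 and induce a cycle, so G is the wheel on 7 vertices with hub 0. Every automorphism fixes the hub and acts on the rim 6-cycle, so Aut(G) ≅ Aut(C_6) = D_6 of order 12.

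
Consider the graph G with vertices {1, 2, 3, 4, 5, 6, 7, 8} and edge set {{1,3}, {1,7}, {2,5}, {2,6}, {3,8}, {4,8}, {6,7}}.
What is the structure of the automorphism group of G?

The degree sequence is [2, 2, 2, 1, 1, 2, 2, 2]; the two degree-1 vertices 4 and 5 are the ends of a path, so G = P_8. The only nontrivial automorphism of a path is the end-to-end reflection, so Aut(G) ≅ Z_2.

the cyclic group of order 2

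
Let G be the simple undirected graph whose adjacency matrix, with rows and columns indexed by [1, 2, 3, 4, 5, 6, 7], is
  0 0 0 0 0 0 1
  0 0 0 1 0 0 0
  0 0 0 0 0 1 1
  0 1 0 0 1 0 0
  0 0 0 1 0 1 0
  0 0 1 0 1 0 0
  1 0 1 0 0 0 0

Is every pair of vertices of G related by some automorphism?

Automorphisms preserve degree, but G has vertices of degree 1 and vertices of degree 2; no automorphism maps one to the other, so G is not vertex-transitive.

No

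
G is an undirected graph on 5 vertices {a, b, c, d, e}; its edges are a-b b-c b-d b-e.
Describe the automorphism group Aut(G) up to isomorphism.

the symmetric group on 4 letters

Vertex b has degree 4 and every other vertex has degree 1, so G is the star K_{1,4} with centre b. The 4 leaves are pairwise interchangeable while the centre is fixed, giving Aut(G) = S_4.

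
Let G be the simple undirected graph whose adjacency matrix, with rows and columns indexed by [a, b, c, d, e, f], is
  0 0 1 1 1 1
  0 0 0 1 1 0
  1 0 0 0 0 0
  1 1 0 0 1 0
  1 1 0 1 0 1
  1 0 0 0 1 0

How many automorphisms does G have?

1

Degrees alone do not determine every vertex (e.g. a and e both have degree 4), but their neighbour-degree multisets differ: N(a) has degrees [1, 2, 3, 4] while N(e) has degrees [2, 2, 3, 4]. Repeating this refinement separates all vertices, so the only automorphism is the identity.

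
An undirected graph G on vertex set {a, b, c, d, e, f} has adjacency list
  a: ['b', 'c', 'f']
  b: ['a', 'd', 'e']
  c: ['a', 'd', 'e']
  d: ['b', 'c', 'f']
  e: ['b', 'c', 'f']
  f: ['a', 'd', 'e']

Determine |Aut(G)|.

72

G is 3-regular and bipartite with parts {a, d, e} and {b, c, f} (each part is independent and every cross-pair is an edge), so G = K_{3,3}. Each part can be permuted independently (S_3 × S_3) and the two equal-size parts can also be swapped, giving (S_3 × S_3) ⋊ Z_2 of order 2·(3!)² = 72.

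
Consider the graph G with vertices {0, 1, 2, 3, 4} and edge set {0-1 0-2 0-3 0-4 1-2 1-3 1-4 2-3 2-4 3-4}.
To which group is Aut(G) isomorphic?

Every vertex has degree 4, so G is the complete graph K_5. Every bijection on the vertex set is an automorphism of K_5; hence Aut(K_5) ≅ S_5, order 120.

S_5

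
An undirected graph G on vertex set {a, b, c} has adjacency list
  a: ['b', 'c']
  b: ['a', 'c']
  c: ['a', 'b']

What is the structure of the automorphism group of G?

Every vertex has degree 2, so G is the complete graph K_3. Any permutation of the 3 vertices preserves K_3, so Aut(K_3) = S_3 of order 3! = 6.

the symmetric group on 3 letters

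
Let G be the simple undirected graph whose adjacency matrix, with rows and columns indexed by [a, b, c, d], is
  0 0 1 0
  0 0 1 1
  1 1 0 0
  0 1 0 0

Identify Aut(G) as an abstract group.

The degree sequence is [1, 2, 2, 1]; the two degree-1 vertices a and d are the ends of a path, so G = P_4. A path has exactly one nontrivial symmetry — reversal — giving Aut(G) of order 2.

the cyclic group of order 2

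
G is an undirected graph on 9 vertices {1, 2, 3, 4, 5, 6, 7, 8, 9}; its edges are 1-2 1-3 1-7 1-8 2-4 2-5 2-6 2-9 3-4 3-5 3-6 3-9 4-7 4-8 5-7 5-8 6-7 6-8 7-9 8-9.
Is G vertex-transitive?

Automorphisms preserve degree, but G has vertices of degree 4 and vertices of degree 5; no automorphism maps one to the other, so G is not vertex-transitive.

No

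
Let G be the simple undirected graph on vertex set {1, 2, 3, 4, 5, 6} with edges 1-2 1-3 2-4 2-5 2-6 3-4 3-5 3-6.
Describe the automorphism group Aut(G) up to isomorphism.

The vertices split by degree into {2, 3} (degree 4) and {1, 4, 5, 6} (degree 2); every edge runs between the two parts, so G is the complete bipartite graph K_{2,4}. Automorphisms preserve the bipartition setwise (since the parts differ in size) and act as S_4 × S_2 within it; |Aut| = 48.

S_4 × S_2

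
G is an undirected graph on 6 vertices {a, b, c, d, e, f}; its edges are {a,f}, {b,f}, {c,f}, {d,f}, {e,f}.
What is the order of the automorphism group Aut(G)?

Vertex f has degree 5 and every other vertex has degree 1, so G is the star K_{1,5} with centre f. The 5 leaves are pairwise interchangeable while the centre is fixed, giving Aut(G) = S_5.

120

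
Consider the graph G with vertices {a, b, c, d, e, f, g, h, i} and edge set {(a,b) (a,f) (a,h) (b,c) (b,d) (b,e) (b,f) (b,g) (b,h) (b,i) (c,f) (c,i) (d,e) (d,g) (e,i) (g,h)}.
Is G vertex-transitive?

Vertex b is the only vertex of degree 8, so every automorphism fixes it; G is not vertex-transitive.

No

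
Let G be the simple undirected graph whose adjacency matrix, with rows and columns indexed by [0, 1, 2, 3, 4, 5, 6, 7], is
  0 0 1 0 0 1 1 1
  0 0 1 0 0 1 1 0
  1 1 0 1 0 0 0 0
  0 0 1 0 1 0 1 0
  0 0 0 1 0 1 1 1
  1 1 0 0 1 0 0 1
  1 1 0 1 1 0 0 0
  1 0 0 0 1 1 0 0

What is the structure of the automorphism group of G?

The degree sequence is [4, 3, 3, 3, 4, 4, 4, 3]. Checking the degree-preserving permutations of the vertex set shows that none except the identity preserves every edge, so Aut(G) is trivial.

the trivial group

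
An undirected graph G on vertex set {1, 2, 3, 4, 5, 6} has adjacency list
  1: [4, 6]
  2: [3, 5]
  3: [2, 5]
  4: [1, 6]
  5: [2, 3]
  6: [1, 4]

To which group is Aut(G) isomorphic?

D_3 ≀ Z_2

G has two connected components, {1, 4, 6} and {2, 3, 5}; each is 2-regular, so G = C_3 ⊔ C_3. With two isomorphic components, Aut(G) = Aut(C_3) ≀ S_2 = (D_3 × D_3) ⋊ Z_2: permute each cycle by D_3, then optionally swap the two cycles. Order 2·(2·3)² = 72.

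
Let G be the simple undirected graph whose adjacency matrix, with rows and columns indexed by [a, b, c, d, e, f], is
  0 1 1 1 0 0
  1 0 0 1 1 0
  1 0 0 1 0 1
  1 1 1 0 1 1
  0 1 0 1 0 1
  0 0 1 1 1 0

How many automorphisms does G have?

Vertex d is the unique vertex of degree 5; the remaining 5 vertices each have degree 3 and induce a cycle, so G is the wheel on 6 vertices with hub d. With the hub fixed, the remaining symmetry is that of the rim cycle C_5, giving the dihedral group D_5.

10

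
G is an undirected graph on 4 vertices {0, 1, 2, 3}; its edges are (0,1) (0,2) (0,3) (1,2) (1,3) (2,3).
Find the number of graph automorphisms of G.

24

Every vertex has degree 3, so G is the complete graph K_4. Every bijection on the vertex set is an automorphism of K_4; hence Aut(K_4) ≅ S_4, order 24.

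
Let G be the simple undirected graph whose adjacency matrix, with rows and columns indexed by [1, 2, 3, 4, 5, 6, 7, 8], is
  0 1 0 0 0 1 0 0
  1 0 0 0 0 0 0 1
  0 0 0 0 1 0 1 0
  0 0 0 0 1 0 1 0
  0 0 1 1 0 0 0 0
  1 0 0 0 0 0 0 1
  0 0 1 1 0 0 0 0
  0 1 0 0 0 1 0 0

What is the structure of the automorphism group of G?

G has two connected components, {3, 4, 5, 7} and {1, 2, 6, 8}; each is 2-regular, so G = C_4 ⊔ C_4. With two isomorphic components, Aut(G) = Aut(C_4) ≀ S_2 = (D_4 × D_4) ⋊ Z_2: permute each cycle by D_4, then optionally swap the two cycles. Order 2·(2·4)² = 128.

(D_4 × D_4) ⋊ Z_2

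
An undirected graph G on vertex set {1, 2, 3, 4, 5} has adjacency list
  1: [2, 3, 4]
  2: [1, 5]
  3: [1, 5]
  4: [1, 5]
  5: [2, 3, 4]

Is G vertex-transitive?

No

Automorphisms preserve degree, but G has vertices of degree 2 and vertices of degree 3; no automorphism maps one to the other, so G is not vertex-transitive.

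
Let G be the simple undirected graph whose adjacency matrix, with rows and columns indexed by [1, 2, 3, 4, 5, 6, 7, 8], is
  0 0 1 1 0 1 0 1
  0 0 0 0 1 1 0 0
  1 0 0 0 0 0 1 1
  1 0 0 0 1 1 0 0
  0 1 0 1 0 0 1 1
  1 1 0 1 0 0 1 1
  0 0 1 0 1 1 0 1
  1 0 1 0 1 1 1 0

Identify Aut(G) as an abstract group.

The degree sequence is [4, 2, 3, 3, 4, 5, 4, 5]. Checking the degree-preserving permutations of the vertex set shows that none except the identity preserves every edge, so Aut(G) is trivial.

1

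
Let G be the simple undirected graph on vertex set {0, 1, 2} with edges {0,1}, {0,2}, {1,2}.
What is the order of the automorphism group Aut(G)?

Every vertex has degree 2, so G is the complete graph K_3. Every bijection on the vertex set is an automorphism of K_3; hence Aut(K_3) ≅ S_3, order 6.

6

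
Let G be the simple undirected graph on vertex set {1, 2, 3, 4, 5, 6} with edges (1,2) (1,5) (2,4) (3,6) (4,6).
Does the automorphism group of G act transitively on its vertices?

No

Automorphisms preserve degree, but G has vertices of degree 1 and vertices of degree 2; no automorphism maps one to the other, so G is not vertex-transitive.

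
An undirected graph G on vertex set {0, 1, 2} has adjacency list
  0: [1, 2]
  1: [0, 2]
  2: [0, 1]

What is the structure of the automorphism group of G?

Every vertex has degree 2, so G is the complete graph K_3. Any permutation of the 3 vertices preserves K_3, so Aut(K_3) = S_3 of order 3! = 6.

S_3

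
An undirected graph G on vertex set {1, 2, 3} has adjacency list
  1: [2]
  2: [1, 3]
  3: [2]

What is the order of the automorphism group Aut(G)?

2

The degree sequence is [1, 2, 1]; the two degree-1 vertices 1 and 3 are the ends of a path, so G = P_3. A path has exactly one nontrivial symmetry — reversal — giving Aut(G) of order 2.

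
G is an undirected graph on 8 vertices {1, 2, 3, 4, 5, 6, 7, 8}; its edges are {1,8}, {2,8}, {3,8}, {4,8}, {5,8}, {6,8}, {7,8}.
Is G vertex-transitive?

Vertex 8 is the only vertex of degree 7, so every automorphism fixes it; G is not vertex-transitive.

No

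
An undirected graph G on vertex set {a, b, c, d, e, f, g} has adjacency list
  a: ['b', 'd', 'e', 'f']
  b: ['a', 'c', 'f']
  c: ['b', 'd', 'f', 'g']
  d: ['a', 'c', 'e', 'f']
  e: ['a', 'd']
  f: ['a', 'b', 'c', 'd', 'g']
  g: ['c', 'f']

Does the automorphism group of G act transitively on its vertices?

Vertex b is the only vertex of degree 3, so every automorphism fixes it; G is not vertex-transitive.

No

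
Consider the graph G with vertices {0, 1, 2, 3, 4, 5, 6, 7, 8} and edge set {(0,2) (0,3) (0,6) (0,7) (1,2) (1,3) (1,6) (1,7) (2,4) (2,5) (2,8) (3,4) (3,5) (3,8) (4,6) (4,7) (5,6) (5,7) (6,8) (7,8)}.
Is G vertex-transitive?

No

Automorphisms preserve degree, but G has vertices of degree 4 and vertices of degree 5; no automorphism maps one to the other, so G is not vertex-transitive.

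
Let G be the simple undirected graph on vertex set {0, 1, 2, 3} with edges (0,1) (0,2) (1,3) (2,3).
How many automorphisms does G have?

8

G is 2-regular and bipartite on 2^2 = 4 vertices with girth 4; it is the hypercube graph Q_2. Aut(Q_2) consists of the signed permutations of the 2 coordinate axes: 2! permutations times 2^2 sign flips, so |Aut| = 2^2·2! = 8.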